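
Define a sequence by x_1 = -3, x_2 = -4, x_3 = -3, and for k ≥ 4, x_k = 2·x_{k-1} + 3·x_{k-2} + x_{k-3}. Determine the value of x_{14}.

-1414914

Compute successive terms:
x_4 = -21  x_5 = -55  x_6 = -176  …  x_{11} = -48445  x_{12} = -149191  x_{13} = -459448  x_{14} = -1414914.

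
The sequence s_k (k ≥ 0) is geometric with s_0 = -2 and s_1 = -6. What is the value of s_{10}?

Common ratio r = 3.
s_k = (-2)·3^(k-0).
s_{10} = (-2)·3^10 = -118098.

-118098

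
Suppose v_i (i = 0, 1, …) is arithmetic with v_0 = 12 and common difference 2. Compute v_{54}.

v_i = 12 + (i - 0)·2.
v_{54} = 12 + 54·2 = 120.

120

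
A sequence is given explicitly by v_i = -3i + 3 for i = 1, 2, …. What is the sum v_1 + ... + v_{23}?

Over i = 1..23: Σi = 276.
Total = (-3)·276 + (3)·23 = -759.

-759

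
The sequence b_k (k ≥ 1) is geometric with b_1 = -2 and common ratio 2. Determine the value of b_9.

-512

b_k = (-2)·2^(k-1).
b_9 = (-2)·2^8 = -512.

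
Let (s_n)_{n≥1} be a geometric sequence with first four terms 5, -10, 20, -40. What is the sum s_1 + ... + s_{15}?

Common ratio r = -2.
s_n = 5·(-2)^(n-1).
S = 5·((-2)^15 - 1)/(-2 - 1) = 5·(-32768 - 1)/(-3) = 54615.

54615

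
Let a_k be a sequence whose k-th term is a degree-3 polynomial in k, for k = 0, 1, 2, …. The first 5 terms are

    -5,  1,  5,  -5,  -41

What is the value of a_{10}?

1st diffs: 6, 4, -10, -36.
2nd diffs: -2, -14, -26.
3rd diffs: -12, -12 (constant).
Newton forward-difference form: a_k = -5 + 6·C(k,1) + (-2)·C(k,2) + (-12)·C(k,3).
At k = 10: k = 10, so a_{10} = -5 + 60 - 90 - 1440 = -1475.

-1475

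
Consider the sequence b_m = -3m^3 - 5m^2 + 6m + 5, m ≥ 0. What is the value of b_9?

-2533

b_9 = -3·9^3 - 5·9^2 + 6·9 + 5 = -2533.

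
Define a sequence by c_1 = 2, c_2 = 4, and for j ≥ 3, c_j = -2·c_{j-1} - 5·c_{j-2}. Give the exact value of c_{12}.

-20864

Step forward from the initial values:
c_3 = -18  c_4 = 16  c_5 = 58  c_6 = -196  c_7 = 102  c_8 = 776  c_9 = -2062  c_{10} = 244  c_{11} = 9822  c_{12} = -20864.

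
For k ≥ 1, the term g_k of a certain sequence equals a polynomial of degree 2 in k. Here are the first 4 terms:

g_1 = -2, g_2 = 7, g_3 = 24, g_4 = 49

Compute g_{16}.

973

1st diffs: 9, 17, 25.
2nd diffs: 8, 8 (constant).
Newton forward-difference form: g_k = -2 + 9·C(k-1,1) + 8·C(k-1,2).
At k = 16: k-1 = 15, so g_{16} = -2 + 135 + 840 = 973.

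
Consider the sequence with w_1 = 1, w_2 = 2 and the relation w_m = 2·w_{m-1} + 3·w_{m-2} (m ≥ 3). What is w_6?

182

Iterate the recurrence:
w_3 = 7, w_4 = 20, w_5 = 61, w_6 = 182.
(Characteristic roots are 3 and -1.)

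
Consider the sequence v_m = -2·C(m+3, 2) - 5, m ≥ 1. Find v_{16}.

-347

C(19, 2) = 171, so v_{16} = -347.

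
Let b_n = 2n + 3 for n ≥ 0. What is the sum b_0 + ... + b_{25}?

Over n = 0..25: Σn = 325.
Total = (2)·325 + (3)·26 = 728.

728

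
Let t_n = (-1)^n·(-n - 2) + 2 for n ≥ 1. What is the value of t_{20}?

(-1)^20 = 1; -n - 2 at n=20 is -22; so t_{20} = -20.

-20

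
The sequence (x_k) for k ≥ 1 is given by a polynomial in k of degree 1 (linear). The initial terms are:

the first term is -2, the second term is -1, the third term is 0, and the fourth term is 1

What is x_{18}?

15

1st diffs: 1, 1, 1 (constant).
So x_k = k - 3.
Evaluating at k = 18 gives x_{18} = 15.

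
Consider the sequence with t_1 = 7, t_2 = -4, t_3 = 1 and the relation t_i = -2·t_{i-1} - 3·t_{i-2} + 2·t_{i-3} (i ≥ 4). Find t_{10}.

Compute successive terms:
t_4 = 24, t_5 = -59, t_6 = 48, t_7 = 129, t_8 = -520, t_9 = 749, t_{10} = 320.

320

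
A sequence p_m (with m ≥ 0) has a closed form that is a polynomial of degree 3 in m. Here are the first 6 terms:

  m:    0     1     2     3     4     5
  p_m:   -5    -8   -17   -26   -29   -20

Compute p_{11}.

1st diffs: -3, -9, -9, -3, 9.
2nd diffs: -6, 0, 6, 12.
3rd diffs: 6, 6, 6 (constant).
Newton forward-difference form: p_m = -5 + (-3)·C(m,1) + (-6)·C(m,2) + 6·C(m,3).
At m = 11: m = 11, so p_{11} = -5 - 33 - 330 + 990 = 622.

622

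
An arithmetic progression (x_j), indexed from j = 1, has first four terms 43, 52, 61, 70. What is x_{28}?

Common difference d = 9.
x_j = 43 + (j - 1)·9.
x_{28} = 43 + 27·9 = 286.

286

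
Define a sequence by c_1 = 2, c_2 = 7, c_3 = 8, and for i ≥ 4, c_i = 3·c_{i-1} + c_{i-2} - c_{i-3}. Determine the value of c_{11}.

c_4 = 29; c_5 = 88; c_6 = 285; c_7 = 914; c_8 = 2939; c_9 = 9446; c_{10} = 30363; c_{11} = 97596.

97596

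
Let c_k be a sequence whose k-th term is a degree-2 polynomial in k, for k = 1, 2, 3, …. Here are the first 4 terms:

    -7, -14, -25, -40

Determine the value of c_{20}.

1st diffs: -7, -11, -15.
2nd diffs: -4, -4 (constant).
So c_k = -2k^2 - k - 4.
Evaluating at k = 20 gives c_{20} = -824.

-824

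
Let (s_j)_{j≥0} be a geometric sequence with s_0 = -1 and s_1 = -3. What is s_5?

-243

Common ratio r = 3.
s_j = (-1)·3^(j-0).
s_5 = (-1)·3^5 = -243.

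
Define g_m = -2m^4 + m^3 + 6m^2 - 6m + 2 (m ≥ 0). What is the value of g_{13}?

-53987

g_{13} = -2·13^4 + 1·13^3 + 6·13^2 - 6·13 + 2 = -53987.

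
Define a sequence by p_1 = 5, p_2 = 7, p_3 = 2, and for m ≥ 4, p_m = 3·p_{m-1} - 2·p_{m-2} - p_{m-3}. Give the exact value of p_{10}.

-1218

Step forward from the initial values:
p_4 = -13; p_5 = -50; p_6 = -126; p_7 = -265; p_8 = -493; p_9 = -823; p_{10} = -1218.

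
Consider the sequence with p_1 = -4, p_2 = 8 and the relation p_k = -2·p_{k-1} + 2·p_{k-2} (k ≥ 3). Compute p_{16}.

11124736

p_3 = -24, p_4 = 64, p_5 = -176, …, p_{13} = -545536, p_{14} = 1490432, p_{15} = -4071936, p_{16} = 11124736.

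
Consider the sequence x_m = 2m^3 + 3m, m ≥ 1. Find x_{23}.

24403

x_{23} = 2·23^3 + 3·23 = 24403.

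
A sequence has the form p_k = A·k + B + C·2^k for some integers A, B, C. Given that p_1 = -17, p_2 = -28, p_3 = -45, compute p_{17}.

The three given values yield: A + B + 2C = -17; 2A + B + 4C = -28; 3A + B + 8C = -45.
Subtracting the first from the second: A + 2C = -11.
Subtracting the second from the third: A + 4C = -17.
Solving: C = -3, A = -5, then B = -6.
Therefore p_{17} = -85 + (-6) + (-3)·131072 = -393307.

-393307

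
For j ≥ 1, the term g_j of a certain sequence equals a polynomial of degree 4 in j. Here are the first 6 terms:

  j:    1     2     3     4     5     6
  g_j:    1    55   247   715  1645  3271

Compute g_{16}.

143611

1st diffs: 54, 192, 468, 930, 1626.
2nd diffs: 138, 276, 462, 696.
3rd diffs: 138, 186, 234.
4th diffs: 48, 48 (constant).
So g_j = 2j^4 + 3j^3 + j^2 - 5.
Evaluating at j = 16 gives g_{16} = 143611.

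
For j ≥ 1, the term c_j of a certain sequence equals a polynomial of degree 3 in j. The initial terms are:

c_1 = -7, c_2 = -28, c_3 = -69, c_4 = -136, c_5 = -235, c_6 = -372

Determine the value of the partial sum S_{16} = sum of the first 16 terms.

1st diffs: -21, -41, -67, -99, -137.
2nd diffs: -20, -26, -32, -38.
3rd diffs: -6, -6, -6 (constant).
Newton forward-difference form: c_j = -7 + (-21)·C(j-1,1) + (-20)·C(j-1,2) + (-6)·C(j-1,3).
Continuing: …, -553, -784, -1071, -1420, …, c_{16} = -5152.
Summing j = 1..16 (16 terms) gives -24752.

-24752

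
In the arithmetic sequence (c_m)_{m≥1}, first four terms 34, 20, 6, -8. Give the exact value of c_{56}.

Common difference d = -14.
c_m = 34 + (m - 1)·(-14).
c_{56} = 34 + 55·(-14) = -736.

-736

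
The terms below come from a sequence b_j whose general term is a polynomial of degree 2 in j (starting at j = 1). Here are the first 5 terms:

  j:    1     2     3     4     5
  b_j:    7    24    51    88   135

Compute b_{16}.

1312

1st diffs: 17, 27, 37, 47.
2nd diffs: 10, 10, 10 (constant).
Newton forward-difference form: b_j = 7 + 17·C(j-1,1) + 10·C(j-1,2).
At j = 16: j-1 = 15, so b_{16} = 7 + 255 + 1050 = 1312.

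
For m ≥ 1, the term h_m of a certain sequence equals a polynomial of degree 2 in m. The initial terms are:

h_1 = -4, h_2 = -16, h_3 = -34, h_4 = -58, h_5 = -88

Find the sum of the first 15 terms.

1st diffs: -12, -18, -24, -30.
2nd diffs: -6, -6, -6 (constant).
Newton forward-difference form: h_m = -4 + (-12)·C(m-1,1) + (-6)·C(m-1,2).
Continuing: …, -124, -166, -214, -268, …, h_{15} = -718.
Summing m = 1..15 (15 terms) gives -4050.

-4050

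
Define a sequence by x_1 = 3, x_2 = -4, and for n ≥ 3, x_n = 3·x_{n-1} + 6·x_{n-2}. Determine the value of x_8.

Step forward from the initial values:
x_3 = 6, x_4 = -6, x_5 = 18, x_6 = 18, x_7 = 162, x_8 = 594.

594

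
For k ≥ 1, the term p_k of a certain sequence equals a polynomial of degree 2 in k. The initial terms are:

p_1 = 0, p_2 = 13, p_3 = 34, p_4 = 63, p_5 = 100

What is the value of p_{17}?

1168

1st diffs: 13, 21, 29, 37.
2nd diffs: 8, 8, 8 (constant).
Newton forward-difference form: p_k = 13·C(k-1,1) + 8·C(k-1,2).
At k = 17: k-1 = 16, so p_{17} = 208 + 960 = 1168.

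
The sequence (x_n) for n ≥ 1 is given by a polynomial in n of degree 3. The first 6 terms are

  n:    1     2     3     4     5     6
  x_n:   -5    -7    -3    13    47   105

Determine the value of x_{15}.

2697

1st diffs: -2, 4, 16, 34, 58.
2nd diffs: 6, 12, 18, 24.
3rd diffs: 6, 6, 6 (constant).
So x_n = n^3 - 3n^2 - 3.
Evaluating at n = 15 gives x_{15} = 2697.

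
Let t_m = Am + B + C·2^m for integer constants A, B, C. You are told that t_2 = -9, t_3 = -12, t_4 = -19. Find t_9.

-510

Write the equations: 2A + B + 4C = -9; 3A + B + 8C = -12; 4A + B + 16C = -19.
Subtracting the first from the second: A + 4C = -3.
Subtracting the second from the third: A + 8C = -7.
Solving: C = -1, A = 1, then B = -7.
So t_m = 1·m + (-7) + (-1)·2^m; at m=9 this is -510.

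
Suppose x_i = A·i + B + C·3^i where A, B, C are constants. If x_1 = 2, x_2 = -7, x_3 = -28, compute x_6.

-739

Plug in i = 1, 2, 3: A + B + 3C = 2; 2A + B + 9C = -7; 3A + B + 27C = -28.
Subtracting the first from the second: A + 6C = -9.
Subtracting the second from the third: A + 18C = -21.
Solving: C = -1, A = -3, then B = 8.
So x_i = -3·i + 8 + (-1)·3^i; at i=6 this is -739.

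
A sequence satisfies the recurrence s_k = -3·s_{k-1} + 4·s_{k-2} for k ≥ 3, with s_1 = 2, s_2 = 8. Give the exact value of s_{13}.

s_3 = -16;  s_4 = 80;  s_5 = -304;  …;  s_{10} = 314576;  s_{11} = -1258288;  s_{12} = 5033168;  s_{13} = -20132656.
(Characteristic roots are 1 and -4.)

-20132656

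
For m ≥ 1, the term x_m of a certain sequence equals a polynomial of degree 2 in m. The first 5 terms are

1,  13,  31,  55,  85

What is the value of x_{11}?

1st diffs: 12, 18, 24, 30.
2nd diffs: 6, 6, 6 (constant).
Newton forward-difference form: x_m = 1 + 12·C(m-1,1) + 6·C(m-1,2).
At m = 11: m-1 = 10, so x_{11} = 1 + 120 + 270 = 391.

391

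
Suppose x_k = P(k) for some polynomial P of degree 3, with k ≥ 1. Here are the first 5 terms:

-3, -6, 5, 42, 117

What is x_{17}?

1st diffs: -3, 11, 37, 75.
2nd diffs: 14, 26, 38.
3rd diffs: 12, 12 (constant).
So x_k = 2k^3 - 5k^2 - 2k + 2.
Evaluating at k = 17 gives x_{17} = 8349.

8349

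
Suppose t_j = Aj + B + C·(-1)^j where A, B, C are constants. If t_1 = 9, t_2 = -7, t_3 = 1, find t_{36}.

-143

The three given values yield: A + B - C = 9; 2A + B + C = -7; 3A + B - C = 1.
Subtracting the first from the second: A + 2C = -16.
Subtracting the second from the third: A - 2C = 8.
Solving: C = -6, A = -4, then B = 7.
Therefore t_{36} = -144 + 7 + (-6)·1 = -143.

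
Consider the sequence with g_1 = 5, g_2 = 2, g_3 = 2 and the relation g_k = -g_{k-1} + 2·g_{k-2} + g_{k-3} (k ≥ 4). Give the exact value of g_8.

Compute successive terms:
g_4 = 7  g_5 = -1  g_6 = 17  g_7 = -12  g_8 = 45.

45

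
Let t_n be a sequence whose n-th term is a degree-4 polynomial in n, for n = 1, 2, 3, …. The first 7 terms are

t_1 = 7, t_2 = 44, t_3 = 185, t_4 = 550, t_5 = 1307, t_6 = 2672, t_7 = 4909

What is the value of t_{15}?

101717

1st diffs: 37, 141, 365, 757, 1365, 2237.
2nd diffs: 104, 224, 392, 608, 872.
3rd diffs: 120, 168, 216, 264.
4th diffs: 48, 48, 48 (constant).
So t_n = 2n^4 + 2n^2 + n + 2.
Evaluating at n = 15 gives t_{15} = 101717.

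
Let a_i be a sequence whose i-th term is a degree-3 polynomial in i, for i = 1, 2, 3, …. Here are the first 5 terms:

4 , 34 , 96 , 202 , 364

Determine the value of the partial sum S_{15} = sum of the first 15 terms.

34150

1st diffs: 30, 62, 106, 162.
2nd diffs: 32, 44, 56.
3rd diffs: 12, 12 (constant).
So a_i = 2i^3 + 4i^2 + 4i - 6.
Continuing: …, 594, 904, 1306, 1812, …, a_{15} = 7704.
Summing i = 1..15 (15 terms) gives 34150.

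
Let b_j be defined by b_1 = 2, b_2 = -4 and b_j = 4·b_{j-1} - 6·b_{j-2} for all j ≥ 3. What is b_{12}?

-16768

Step forward from the initial values:
b_3 = -28; b_4 = -88; b_5 = -184; b_6 = -208; b_7 = 272; b_8 = 2336; b_9 = 7712; b_{10} = 16832; b_{11} = 21056; b_{12} = -16768.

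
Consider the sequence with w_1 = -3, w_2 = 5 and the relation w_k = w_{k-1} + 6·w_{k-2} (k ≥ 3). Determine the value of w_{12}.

-29695

Compute successive terms:
w_3 = -13;  w_4 = 17;  w_5 = -61;  w_6 = 41;  w_7 = -325;  w_8 = -79;  w_9 = -2029;  w_{10} = -2503;  w_{11} = -14677;  w_{12} = -29695.
(Characteristic roots are 3 and -2.)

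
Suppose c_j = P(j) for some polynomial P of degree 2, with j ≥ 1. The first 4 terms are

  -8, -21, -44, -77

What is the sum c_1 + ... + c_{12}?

1st diffs: -13, -23, -33.
2nd diffs: -10, -10 (constant).
Newton forward-difference form: c_j = -8 + (-13)·C(j-1,1) + (-10)·C(j-1,2).
Continuing: …, -120, -173, -236, -309, …, c_{12} = -701.
Summing j = 1..12 (12 terms) gives -3154.

-3154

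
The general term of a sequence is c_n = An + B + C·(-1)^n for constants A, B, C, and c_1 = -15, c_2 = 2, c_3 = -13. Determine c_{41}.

At n = 1, 2, 3: A + B - C = -15; 2A + B + C = 2; 3A + B - C = -13.
Subtracting the first from the second: A + 2C = 17.
Subtracting the second from the third: A - 2C = -15.
Solving: C = 8, A = 1, then B = -8.
Therefore c_{41} = 41 + (-8) + 8·(-1) = 25.

25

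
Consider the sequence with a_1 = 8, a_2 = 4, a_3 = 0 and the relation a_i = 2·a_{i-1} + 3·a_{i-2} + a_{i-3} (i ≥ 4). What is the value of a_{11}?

40404

Applying the relation repeatedly:
a_4 = 20;  a_5 = 44;  a_6 = 148;  a_7 = 448;  a_8 = 1384;  a_9 = 4260;  a_{10} = 13120;  a_{11} = 40404.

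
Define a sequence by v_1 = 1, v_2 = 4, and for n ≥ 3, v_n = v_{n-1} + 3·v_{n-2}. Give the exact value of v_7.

Compute successive terms:
v_3 = 7, v_4 = 19, v_5 = 40, v_6 = 97, v_7 = 217.

217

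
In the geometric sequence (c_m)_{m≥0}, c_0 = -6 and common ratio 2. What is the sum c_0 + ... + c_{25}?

-402653178

c_m = (-6)·2^(m-0).
S = (-6)·(2^26 - 1)/(2 - 1) = (-6)·(67108864 - 1)/(1) = -402653178.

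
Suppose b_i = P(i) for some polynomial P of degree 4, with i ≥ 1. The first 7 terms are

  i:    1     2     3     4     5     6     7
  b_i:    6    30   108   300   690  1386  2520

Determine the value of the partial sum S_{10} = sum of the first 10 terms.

1st diffs: 24, 78, 192, 390, 696, 1134.
2nd diffs: 54, 114, 198, 306, 438.
3rd diffs: 60, 84, 108, 132.
4th diffs: 24, 24, 24 (constant).
Newton forward-difference form: b_i = 6 + 24·C(i-1,1) + 54·C(i-1,2) + 60·C(i-1,3) + 24·C(i-1,4).
Continuing: 4248, 6750, 10230.
Summing i = 1..10 (10 terms) gives 26268.

26268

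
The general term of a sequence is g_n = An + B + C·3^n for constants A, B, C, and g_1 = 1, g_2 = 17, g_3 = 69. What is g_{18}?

1162261425

Write the equations: A + B + 3C = 1; 2A + B + 9C = 17; 3A + B + 27C = 69.
Subtracting the first from the second: A + 6C = 16.
Subtracting the second from the third: A + 18C = 52.
Solving: C = 3, A = -2, then B = -6.
Therefore g_{18} = -36 + (-6) + 3·387420489 = 1162261425.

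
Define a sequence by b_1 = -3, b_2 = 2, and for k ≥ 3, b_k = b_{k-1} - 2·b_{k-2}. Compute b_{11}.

Compute successive terms:
b_3 = 8  b_4 = 4  b_5 = -12  b_6 = -20  b_7 = 4  b_8 = 44  b_9 = 36  b_{10} = -52  b_{11} = -124.

-124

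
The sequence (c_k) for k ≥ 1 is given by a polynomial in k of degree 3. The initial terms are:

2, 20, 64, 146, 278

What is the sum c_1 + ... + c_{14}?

1st diffs: 18, 44, 82, 132.
2nd diffs: 26, 38, 50.
3rd diffs: 12, 12 (constant).
Newton forward-difference form: c_k = 2 + 18·C(k-1,1) + 26·C(k-1,2) + 12·C(k-1,3).
Continuing: …, 472, 740, 1094, 1546, …, c_{14} = 5696.
Summing k = 1..14 (14 terms) gives 23142.

23142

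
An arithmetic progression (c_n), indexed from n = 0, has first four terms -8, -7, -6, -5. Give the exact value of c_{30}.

22

Common difference d = 1.
c_n = -8 + (n - 0)·1.
c_{30} = -8 + 30·1 = 22.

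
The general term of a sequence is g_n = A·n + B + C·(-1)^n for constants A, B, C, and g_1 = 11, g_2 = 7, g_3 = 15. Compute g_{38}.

79

At n = 1, 2, 3: A + B - C = 11; 2A + B + C = 7; 3A + B - C = 15.
Subtracting the first from the second: A + 2C = -4.
Subtracting the second from the third: A - 2C = 8.
Solving: C = -3, A = 2, then B = 6.
So g_n = 2·n + 6 + (-3)·(-1)^n; at n=38 this is 79.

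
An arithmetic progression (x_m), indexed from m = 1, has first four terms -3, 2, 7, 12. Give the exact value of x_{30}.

Common difference d = 5.
x_m = -3 + (m - 1)·5.
x_{30} = -3 + 29·5 = 142.

142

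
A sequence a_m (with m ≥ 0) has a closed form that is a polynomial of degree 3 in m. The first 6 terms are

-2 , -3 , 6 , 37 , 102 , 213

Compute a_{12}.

3286

1st diffs: -1, 9, 31, 65, 111.
2nd diffs: 10, 22, 34, 46.
3rd diffs: 12, 12, 12 (constant).
So a_m = 2m^3 - m^2 - 2m - 2.
Evaluating at m = 12 gives a_{12} = 3286.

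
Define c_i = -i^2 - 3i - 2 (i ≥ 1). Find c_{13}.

c_{13} = -1·13^2 - 3·13 - 2 = -210.

-210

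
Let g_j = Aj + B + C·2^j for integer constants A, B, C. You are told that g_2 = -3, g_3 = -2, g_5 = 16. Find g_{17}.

Plug in j = 2, 3, 5: 2A + B + 4C = -3; 3A + B + 8C = -2; 5A + B + 32C = 16.
Subtracting the first from the second: A + 4C = 1.
Subtracting the second from the third: 2A + 24C = 18.
Solving: C = 1, A = -3, then B = -1.
Therefore g_{17} = -51 + (-1) + 1·131072 = 131020.

131020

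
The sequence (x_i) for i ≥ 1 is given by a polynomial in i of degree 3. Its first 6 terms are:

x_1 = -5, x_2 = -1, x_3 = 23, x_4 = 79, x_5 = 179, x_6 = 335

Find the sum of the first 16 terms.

33440

1st diffs: 4, 24, 56, 100, 156.
2nd diffs: 20, 32, 44, 56.
3rd diffs: 12, 12, 12 (constant).
Newton forward-difference form: x_i = -5 + 4·C(i-1,1) + 20·C(i-1,2) + 12·C(i-1,3).
Continuing: …, 559, 863, 1259, 1759, …, x_{16} = 7615.
Summing i = 1..16 (16 terms) gives 33440.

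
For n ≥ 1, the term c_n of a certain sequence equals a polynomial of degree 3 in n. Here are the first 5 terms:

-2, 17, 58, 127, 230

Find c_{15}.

4450

1st diffs: 19, 41, 69, 103.
2nd diffs: 22, 28, 34.
3rd diffs: 6, 6 (constant).
So c_n = n^3 + 5n^2 - 3n - 5.
Evaluating at n = 15 gives c_{15} = 4450.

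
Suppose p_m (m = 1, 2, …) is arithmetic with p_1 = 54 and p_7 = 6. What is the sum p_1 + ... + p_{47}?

Common difference d = (6 - 54) / (7 - 1) = -8.
p_m = 54 + (m - 1)·(-8).
p_{47} = -314; S = 47·(54 + (-314))/2 = -6110.

-6110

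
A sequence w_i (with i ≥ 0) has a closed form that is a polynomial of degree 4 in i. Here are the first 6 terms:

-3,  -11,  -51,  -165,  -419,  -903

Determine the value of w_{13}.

1st diffs: -8, -40, -114, -254, -484.
2nd diffs: -32, -74, -140, -230.
3rd diffs: -42, -66, -90.
4th diffs: -24, -24 (constant).
So w_i = -i^4 - i^3 - 6i^2 - 3.
Evaluating at i = 13 gives w_{13} = -31775.

-31775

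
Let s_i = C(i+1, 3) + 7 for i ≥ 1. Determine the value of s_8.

C(9, 3) = 84, so s_8 = 91.

91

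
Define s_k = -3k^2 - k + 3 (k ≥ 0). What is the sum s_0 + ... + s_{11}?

Over k = 0..11: Σk = 66, Σk² = 506.
Total = (-3)·506 + (-1)·66 + (3)·12 = -1548.

-1548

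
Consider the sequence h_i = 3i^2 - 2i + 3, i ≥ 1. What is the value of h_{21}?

1284

h_{21} = 3·21^2 - 2·21 + 3 = 1284.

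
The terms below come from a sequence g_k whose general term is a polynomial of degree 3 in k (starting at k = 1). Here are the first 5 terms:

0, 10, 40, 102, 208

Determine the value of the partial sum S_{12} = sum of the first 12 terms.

1st diffs: 10, 30, 62, 106.
2nd diffs: 20, 32, 44.
3rd diffs: 12, 12 (constant).
So g_k = 2k^3 - 2k^2 + 2k - 2.
Continuing: …, 370, 600, 910, 1312, …, g_{12} = 3190.
Summing k = 1..12 (12 terms) gives 11000.

11000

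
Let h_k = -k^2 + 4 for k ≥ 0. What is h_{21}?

h_{21} = -1·21^2 + 4 = -437.

-437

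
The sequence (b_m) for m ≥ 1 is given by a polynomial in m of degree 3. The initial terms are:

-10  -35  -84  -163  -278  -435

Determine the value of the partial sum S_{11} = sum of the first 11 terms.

-7425

1st diffs: -25, -49, -79, -115, -157.
2nd diffs: -24, -30, -36, -42.
3rd diffs: -6, -6, -6 (constant).
Newton forward-difference form: b_m = -10 + (-25)·C(m-1,1) + (-24)·C(m-1,2) + (-6)·C(m-1,3).
Continuing: …, -640, -899, -1218, -1603, …, b_{11} = -2060.
Summing m = 1..11 (11 terms) gives -7425.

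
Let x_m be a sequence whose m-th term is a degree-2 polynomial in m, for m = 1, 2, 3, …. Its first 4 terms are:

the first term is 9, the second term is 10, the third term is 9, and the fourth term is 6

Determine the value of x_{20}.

-314

1st diffs: 1, -1, -3.
2nd diffs: -2, -2 (constant).
Newton forward-difference form: x_m = 9 + 1·C(m-1,1) + (-2)·C(m-1,2).
At m = 20: m-1 = 19, so x_{20} = 9 + 19 - 342 = -314.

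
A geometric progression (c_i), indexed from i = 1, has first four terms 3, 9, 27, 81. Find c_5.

243

Common ratio r = 3.
c_i = 3·3^(i-1).
c_5 = 3·3^4 = 243.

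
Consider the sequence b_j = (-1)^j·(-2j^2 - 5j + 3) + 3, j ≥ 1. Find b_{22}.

-1072

(-1)^22 = 1; -2j^2 - 5j + 3 at j=22 is -1075; so b_{22} = -1072.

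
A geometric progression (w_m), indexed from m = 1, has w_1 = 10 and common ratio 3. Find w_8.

21870

w_m = 10·3^(m-1).
w_8 = 10·3^7 = 21870.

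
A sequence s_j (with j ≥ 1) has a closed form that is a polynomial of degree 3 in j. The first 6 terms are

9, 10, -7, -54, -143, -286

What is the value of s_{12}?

-2950

1st diffs: 1, -17, -47, -89, -143.
2nd diffs: -18, -30, -42, -54.
3rd diffs: -12, -12, -12 (constant).
Newton forward-difference form: s_j = 9 + 1·C(j-1,1) + (-18)·C(j-1,2) + (-12)·C(j-1,3).
At j = 12: j-1 = 11, so s_{12} = 9 + 11 - 990 - 1980 = -2950.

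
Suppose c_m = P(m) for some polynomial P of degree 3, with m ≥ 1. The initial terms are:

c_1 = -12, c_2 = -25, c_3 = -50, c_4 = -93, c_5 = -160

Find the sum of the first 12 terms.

-6612

1st diffs: -13, -25, -43, -67.
2nd diffs: -12, -18, -24.
3rd diffs: -6, -6 (constant).
So c_m = -m^3 - 6m - 5.
Continuing: …, -257, -390, -565, -788, …, c_{12} = -1805.
Summing m = 1..12 (12 terms) gives -6612.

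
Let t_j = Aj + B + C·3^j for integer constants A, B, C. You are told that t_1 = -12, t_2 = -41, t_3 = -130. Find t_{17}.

Plug in j = 1, 2, 3: A + B + 3C = -12; 2A + B + 9C = -41; 3A + B + 27C = -130.
Subtracting the first from the second: A + 6C = -29.
Subtracting the second from the third: A + 18C = -89.
Solving: C = -5, A = 1, then B = 2.
Therefore t_{17} = 17 + 2 + (-5)·129140163 = -645700796.

-645700796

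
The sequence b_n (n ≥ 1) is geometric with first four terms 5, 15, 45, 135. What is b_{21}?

17433922005

Common ratio r = 3.
b_n = 5·3^(n-1).
b_{21} = 5·3^20 = 17433922005.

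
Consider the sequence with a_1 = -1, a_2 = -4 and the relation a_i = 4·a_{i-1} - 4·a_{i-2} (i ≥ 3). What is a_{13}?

Applying the relation repeatedly:
a_3 = -12  a_4 = -32  a_5 = -80  …  a_{10} = -5120  a_{11} = -11264  a_{12} = -24576  a_{13} = -53248.
(Characteristic roots are 2 and 2.)

-53248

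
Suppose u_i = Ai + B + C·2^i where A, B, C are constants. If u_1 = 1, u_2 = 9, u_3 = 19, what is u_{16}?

Plug in i = 1, 2, 3: A + B + 2C = 1; 2A + B + 4C = 9; 3A + B + 8C = 19.
Subtracting the first from the second: A + 2C = 8.
Subtracting the second from the third: A + 4C = 10.
Solving: C = 1, A = 6, then B = -7.
So u_i = 6·i + (-7) + 1·2^i; at i=16 this is 65625.

65625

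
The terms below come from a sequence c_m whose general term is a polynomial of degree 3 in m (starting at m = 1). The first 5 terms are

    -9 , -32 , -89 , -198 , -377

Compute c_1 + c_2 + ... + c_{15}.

-42590

1st diffs: -23, -57, -109, -179.
2nd diffs: -34, -52, -70.
3rd diffs: -18, -18 (constant).
Newton forward-difference form: c_m = -9 + (-23)·C(m-1,1) + (-34)·C(m-1,2) + (-18)·C(m-1,3).
Continuing: …, -644, -1017, -1514, -2153, …, c_{15} = -9977.
Summing m = 1..15 (15 terms) gives -42590.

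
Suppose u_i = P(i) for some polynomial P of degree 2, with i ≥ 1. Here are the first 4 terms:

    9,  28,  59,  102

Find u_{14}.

1192

1st diffs: 19, 31, 43.
2nd diffs: 12, 12 (constant).
So u_i = 6i^2 + i + 2.
Evaluating at i = 14 gives u_{14} = 1192.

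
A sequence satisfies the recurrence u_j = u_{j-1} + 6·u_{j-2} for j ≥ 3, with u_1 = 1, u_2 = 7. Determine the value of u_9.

11605

Step forward from the initial values:
u_3 = 13;  u_4 = 55;  u_5 = 133;  u_6 = 463;  u_7 = 1261;  u_8 = 4039;  u_9 = 11605.
(Characteristic roots are 3 and -2.)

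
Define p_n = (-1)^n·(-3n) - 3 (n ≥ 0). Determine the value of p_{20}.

-63

(-1)^20 = 1; -3n at n=20 is -60; so p_{20} = -63.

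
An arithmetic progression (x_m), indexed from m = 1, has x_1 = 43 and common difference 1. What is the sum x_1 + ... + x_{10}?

475

x_m = 43 + (m - 1)·1.
x_{10} = 52; S = 10·(43 + 52)/2 = 475.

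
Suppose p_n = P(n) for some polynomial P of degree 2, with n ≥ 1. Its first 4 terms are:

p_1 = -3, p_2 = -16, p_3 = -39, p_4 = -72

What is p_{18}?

-1584

1st diffs: -13, -23, -33.
2nd diffs: -10, -10 (constant).
So p_n = -5n^2 + 2n.
Evaluating at n = 18 gives p_{18} = -1584.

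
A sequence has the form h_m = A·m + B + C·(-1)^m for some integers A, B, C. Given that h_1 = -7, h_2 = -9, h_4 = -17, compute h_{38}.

-153

Write the equations: A + B - C = -7; 2A + B + C = -9; 4A + B + C = -17.
Subtracting the first from the second: A + 2C = -2.
Subtracting the second from the third: 2A = -8.
Solving: C = 1, A = -4, then B = -2.
Therefore h_{38} = -152 + (-2) + 1·1 = -153.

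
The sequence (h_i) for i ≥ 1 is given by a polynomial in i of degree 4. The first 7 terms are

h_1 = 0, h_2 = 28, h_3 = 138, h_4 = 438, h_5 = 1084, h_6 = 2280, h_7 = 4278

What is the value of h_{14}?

1st diffs: 28, 110, 300, 646, 1196, 1998.
2nd diffs: 82, 190, 346, 550, 802.
3rd diffs: 108, 156, 204, 252.
4th diffs: 48, 48, 48 (constant).
Newton forward-difference form: h_i = 28·C(i-1,1) + 82·C(i-1,2) + 108·C(i-1,3) + 48·C(i-1,4).
At i = 14: i-1 = 13, so h_{14} = 364 + 6396 + 30888 + 34320 = 71968.

71968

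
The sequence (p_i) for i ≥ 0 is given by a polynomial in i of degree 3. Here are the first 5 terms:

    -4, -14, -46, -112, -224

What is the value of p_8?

1st diffs: -10, -32, -66, -112.
2nd diffs: -22, -34, -46.
3rd diffs: -12, -12 (constant).
Newton forward-difference form: p_i = -4 + (-10)·C(i,1) + (-22)·C(i,2) + (-12)·C(i,3).
At i = 8: i = 8, so p_8 = -4 - 80 - 616 - 672 = -1372.

-1372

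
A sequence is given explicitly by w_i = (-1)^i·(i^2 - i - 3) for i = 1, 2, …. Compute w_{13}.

(-1)^13 = -1; i^2 - i - 3 at i=13 is 153; so w_{13} = -153.

-153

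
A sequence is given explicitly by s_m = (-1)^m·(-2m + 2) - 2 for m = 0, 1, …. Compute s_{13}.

22

(-1)^13 = -1; -2m + 2 at m=13 is -24; so s_{13} = 22.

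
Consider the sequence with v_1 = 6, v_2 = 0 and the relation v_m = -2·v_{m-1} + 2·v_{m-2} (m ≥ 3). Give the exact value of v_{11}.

29376

Applying the relation repeatedly:
v_3 = 12; v_4 = -24; v_5 = 72; v_6 = -192; v_7 = 528; v_8 = -1440; v_9 = 3936; v_{10} = -10752; v_{11} = 29376.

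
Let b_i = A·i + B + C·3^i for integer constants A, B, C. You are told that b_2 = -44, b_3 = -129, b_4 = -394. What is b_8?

-32774

Write the equations: 2A + B + 9C = -44; 3A + B + 27C = -129; 4A + B + 81C = -394.
Subtracting the first from the second: A + 18C = -85.
Subtracting the second from the third: A + 54C = -265.
Solving: C = -5, A = 5, then B = -9.
Therefore b_8 = 40 + (-9) + (-5)·6561 = -32774.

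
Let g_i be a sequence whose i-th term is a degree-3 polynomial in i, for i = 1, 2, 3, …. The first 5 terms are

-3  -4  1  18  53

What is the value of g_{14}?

1st diffs: -1, 5, 17, 35.
2nd diffs: 6, 12, 18.
3rd diffs: 6, 6 (constant).
So g_i = i^3 - 3i^2 + i - 2.
Evaluating at i = 14 gives g_{14} = 2168.

2168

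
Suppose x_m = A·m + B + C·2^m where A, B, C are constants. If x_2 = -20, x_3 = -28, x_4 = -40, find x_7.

-164

The three given values yield: 2A + B + 4C = -20; 3A + B + 8C = -28; 4A + B + 16C = -40.
Subtracting the first from the second: A + 4C = -8.
Subtracting the second from the third: A + 8C = -12.
Solving: C = -1, A = -4, then B = -8.
Therefore x_7 = -28 + (-8) + (-1)·128 = -164.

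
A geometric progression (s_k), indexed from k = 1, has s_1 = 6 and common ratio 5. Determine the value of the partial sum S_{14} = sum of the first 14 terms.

9155273436

s_k = 6·5^(k-1).
S = 6·(5^14 - 1)/(5 - 1) = 6·(6103515625 - 1)/(4) = 9155273436.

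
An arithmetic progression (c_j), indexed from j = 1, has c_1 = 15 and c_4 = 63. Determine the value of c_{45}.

719

Common difference d = (63 - 15) / (4 - 1) = 16.
c_j = 15 + (j - 1)·16.
c_{45} = 15 + 44·16 = 719.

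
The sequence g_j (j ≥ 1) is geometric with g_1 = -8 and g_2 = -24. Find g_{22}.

Common ratio r = 3.
g_j = (-8)·3^(j-1).
g_{22} = (-8)·3^21 = -83682825624.

-83682825624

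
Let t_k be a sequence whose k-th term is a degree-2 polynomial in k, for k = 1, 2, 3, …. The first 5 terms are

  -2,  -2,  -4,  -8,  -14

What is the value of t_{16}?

1st diffs: 0, -2, -4, -6.
2nd diffs: -2, -2, -2 (constant).
Newton forward-difference form: t_k = -2 + (-2)·C(k-1,2).
At k = 16: k-1 = 15, so t_{16} = -2 - 210 = -212.

-212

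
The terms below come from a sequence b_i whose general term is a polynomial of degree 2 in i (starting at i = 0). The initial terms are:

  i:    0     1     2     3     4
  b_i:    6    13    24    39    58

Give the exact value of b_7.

139

1st diffs: 7, 11, 15, 19.
2nd diffs: 4, 4, 4 (constant).
Newton forward-difference form: b_i = 6 + 7·C(i,1) + 4·C(i,2).
At i = 7: i = 7, so b_7 = 6 + 49 + 84 = 139.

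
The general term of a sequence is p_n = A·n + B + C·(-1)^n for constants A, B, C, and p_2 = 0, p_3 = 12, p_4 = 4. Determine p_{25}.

At n = 2, 3, 4: 2A + B + C = 0; 3A + B - C = 12; 4A + B + C = 4.
Subtracting the first from the second: A - 2C = 12.
Subtracting the second from the third: A + 2C = -8.
Solving: C = -5, A = 2, then B = 1.
Hence p_{25} = 2·25 + 1 + (-5)·(-1) = 56.

56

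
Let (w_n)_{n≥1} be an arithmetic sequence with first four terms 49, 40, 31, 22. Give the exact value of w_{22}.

-140

Common difference d = -9.
w_n = 49 + (n - 1)·(-9).
w_{22} = 49 + 21·(-9) = -140.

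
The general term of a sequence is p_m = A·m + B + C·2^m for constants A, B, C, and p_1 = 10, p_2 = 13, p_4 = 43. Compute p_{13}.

Plug in m = 1, 2, 4: A + B + 2C = 10; 2A + B + 4C = 13; 4A + B + 16C = 43.
Subtracting the first from the second: A + 2C = 3.
Subtracting the second from the third: 2A + 12C = 30.
Solving: C = 3, A = -3, then B = 7.
So p_m = -3·m + 7 + 3·2^m; at m=13 this is 24544.

24544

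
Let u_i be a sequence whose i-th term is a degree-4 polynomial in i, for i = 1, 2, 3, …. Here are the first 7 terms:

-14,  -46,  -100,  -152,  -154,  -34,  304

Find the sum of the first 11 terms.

13464

1st diffs: -32, -54, -52, -2, 120, 338.
2nd diffs: -22, 2, 50, 122, 218.
3rd diffs: 24, 48, 72, 96.
4th diffs: 24, 24, 24 (constant).
Newton forward-difference form: u_i = -14 + (-32)·C(i-1,1) + (-22)·C(i-1,2) + 24·C(i-1,3) + 24·C(i-1,4).
Continuing: 980, 2138, 3946, 6596.
Summing i = 1..11 (11 terms) gives 13464.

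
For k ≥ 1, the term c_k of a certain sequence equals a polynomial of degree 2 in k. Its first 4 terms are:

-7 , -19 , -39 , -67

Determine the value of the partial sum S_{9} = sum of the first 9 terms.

1st diffs: -12, -20, -28.
2nd diffs: -8, -8 (constant).
Newton forward-difference form: c_k = -7 + (-12)·C(k-1,1) + (-8)·C(k-1,2).
Continuing: …, -103, -147, -199, -259, …, c_9 = -327.
Summing k = 1..9 (9 terms) gives -1167.

-1167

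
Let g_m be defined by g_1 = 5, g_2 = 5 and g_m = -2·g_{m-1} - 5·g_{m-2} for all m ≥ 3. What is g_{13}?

7285

Applying the relation repeatedly:
g_3 = -35  g_4 = 45  g_5 = 85  …  g_{10} = 2405  g_{11} = 16765  g_{12} = -45555  g_{13} = 7285.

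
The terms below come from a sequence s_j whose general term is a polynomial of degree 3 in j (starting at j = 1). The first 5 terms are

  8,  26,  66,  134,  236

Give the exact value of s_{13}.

1st diffs: 18, 40, 68, 102.
2nd diffs: 22, 28, 34.
3rd diffs: 6, 6 (constant).
Newton forward-difference form: s_j = 8 + 18·C(j-1,1) + 22·C(j-1,2) + 6·C(j-1,3).
At j = 13: j-1 = 12, so s_{13} = 8 + 216 + 1452 + 1320 = 2996.

2996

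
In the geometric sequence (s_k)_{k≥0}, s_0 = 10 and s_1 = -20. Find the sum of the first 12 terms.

-13650

Common ratio r = -2.
s_k = 10·(-2)^(k-0).
S = 10·((-2)^12 - 1)/(-2 - 1) = 10·(4096 - 1)/(-3) = -13650.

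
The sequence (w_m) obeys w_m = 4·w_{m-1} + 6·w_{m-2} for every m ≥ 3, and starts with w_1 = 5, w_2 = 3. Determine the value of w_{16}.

68649083520

w_3 = 42;  w_4 = 186;  w_5 = 996;  …;  w_{13} = 499011648;  w_{14} = 2576036544;  w_{15} = 13298216064;  w_{16} = 68649083520.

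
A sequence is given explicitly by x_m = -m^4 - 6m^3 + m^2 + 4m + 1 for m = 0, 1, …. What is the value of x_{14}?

x_{14} = -1·14^4 - 6·14^3 + 1·14^2 + 4·14 + 1 = -54627.

-54627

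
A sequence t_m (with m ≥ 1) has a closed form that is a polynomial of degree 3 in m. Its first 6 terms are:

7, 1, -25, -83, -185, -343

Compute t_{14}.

1st diffs: -6, -26, -58, -102, -158.
2nd diffs: -20, -32, -44, -56.
3rd diffs: -12, -12, -12 (constant).
Newton forward-difference form: t_m = 7 + (-6)·C(m-1,1) + (-20)·C(m-1,2) + (-12)·C(m-1,3).
At m = 14: m-1 = 13, so t_{14} = 7 - 78 - 1560 - 3432 = -5063.

-5063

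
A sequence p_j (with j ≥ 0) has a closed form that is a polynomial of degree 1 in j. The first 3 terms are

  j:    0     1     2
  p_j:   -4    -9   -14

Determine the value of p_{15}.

1st diffs: -5, -5 (constant).
So p_j = -5j - 4.
Evaluating at j = 15 gives p_{15} = -79.

-79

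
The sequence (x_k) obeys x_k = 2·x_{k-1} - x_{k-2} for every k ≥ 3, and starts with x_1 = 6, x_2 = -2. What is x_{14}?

-98

Applying the relation repeatedly:
x_3 = -10;  x_4 = -18;  x_5 = -26;  …;  x_{11} = -74;  x_{12} = -82;  x_{13} = -90;  x_{14} = -98.
(Characteristic roots are 1 and 1.)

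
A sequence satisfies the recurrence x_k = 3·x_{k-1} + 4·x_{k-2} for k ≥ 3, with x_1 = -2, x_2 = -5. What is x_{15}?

Step forward from the initial values:
x_3 = -23;  x_4 = -89;  x_5 = -359;  …;  x_{12} = -5872025;  x_{13} = -23488103;  x_{14} = -93952409;  x_{15} = -375809639.
(Characteristic roots are 4 and -1.)

-375809639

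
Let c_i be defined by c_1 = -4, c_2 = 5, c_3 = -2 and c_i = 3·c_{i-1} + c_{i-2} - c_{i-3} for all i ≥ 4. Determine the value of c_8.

105

Iterate the recurrence:
c_4 = 3, c_5 = 2, c_6 = 11, c_7 = 32, c_8 = 105.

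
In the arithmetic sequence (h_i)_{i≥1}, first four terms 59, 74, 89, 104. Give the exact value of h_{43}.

Common difference d = 15.
h_i = 59 + (i - 1)·15.
h_{43} = 59 + 42·15 = 689.

689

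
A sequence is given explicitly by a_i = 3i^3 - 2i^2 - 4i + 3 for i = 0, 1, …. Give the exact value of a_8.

1379

a_8 = 3·8^3 - 2·8^2 - 4·8 + 3 = 1379.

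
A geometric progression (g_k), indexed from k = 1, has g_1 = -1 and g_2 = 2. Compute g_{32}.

2147483648

Common ratio r = -2.
g_k = (-1)·(-2)^(k-1).
g_{32} = (-1)·(-2)^31 = 2147483648.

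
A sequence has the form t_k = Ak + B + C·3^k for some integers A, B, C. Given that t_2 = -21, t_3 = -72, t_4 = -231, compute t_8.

Plug in k = 2, 3, 4: 2A + B + 9C = -21; 3A + B + 27C = -72; 4A + B + 81C = -231.
Subtracting the first from the second: A + 18C = -51.
Subtracting the second from the third: A + 54C = -159.
Solving: C = -3, A = 3, then B = 0.
Hence t_8 = 3·8 + 0 + (-3)·6561 = -19659.

-19659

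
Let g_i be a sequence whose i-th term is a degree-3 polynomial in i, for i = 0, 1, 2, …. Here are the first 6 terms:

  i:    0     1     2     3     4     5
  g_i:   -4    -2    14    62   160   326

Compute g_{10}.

2806

1st diffs: 2, 16, 48, 98, 166.
2nd diffs: 14, 32, 50, 68.
3rd diffs: 18, 18, 18 (constant).
So g_i = 3i^3 - 2i^2 + i - 4.
Evaluating at i = 10 gives g_{10} = 2806.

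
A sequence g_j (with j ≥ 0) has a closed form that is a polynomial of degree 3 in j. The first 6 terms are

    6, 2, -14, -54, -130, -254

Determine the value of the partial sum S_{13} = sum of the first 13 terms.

-12246

1st diffs: -4, -16, -40, -76, -124.
2nd diffs: -12, -24, -36, -48.
3rd diffs: -12, -12, -12 (constant).
So g_j = -2j^3 - 2j + 6.
Continuing: …, -438, -694, -1034, -1470, …, g_{12} = -3474.
Summing j = 0..12 (13 terms) gives -12246.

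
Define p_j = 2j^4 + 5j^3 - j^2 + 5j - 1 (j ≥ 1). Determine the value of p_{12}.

50027

p_{12} = 2·12^4 + 5·12^3 - 1·12^2 + 5·12 - 1 = 50027.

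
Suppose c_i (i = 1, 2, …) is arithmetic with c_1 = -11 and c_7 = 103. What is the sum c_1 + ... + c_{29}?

7395

Common difference d = (103 - (-11)) / (7 - 1) = 19.
c_i = -11 + (i - 1)·19.
c_{29} = 521; S = 29·(-11 + 521)/2 = 7395.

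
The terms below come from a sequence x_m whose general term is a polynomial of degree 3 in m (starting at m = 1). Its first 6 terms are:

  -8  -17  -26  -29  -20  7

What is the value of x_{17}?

1st diffs: -9, -9, -3, 9, 27.
2nd diffs: 0, 6, 12, 18.
3rd diffs: 6, 6, 6 (constant).
Newton forward-difference form: x_m = -8 + (-9)·C(m-1,1) + 6·C(m-1,3).
At m = 17: m-1 = 16, so x_{17} = -8 - 144 + 3360 = 3208.

3208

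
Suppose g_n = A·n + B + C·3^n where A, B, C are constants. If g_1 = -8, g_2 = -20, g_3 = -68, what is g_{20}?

The three given values yield: A + B + 3C = -8; 2A + B + 9C = -20; 3A + B + 27C = -68.
Subtracting the first from the second: A + 6C = -12.
Subtracting the second from the third: A + 18C = -48.
Solving: C = -3, A = 6, then B = -5.
So g_n = 6·n + (-5) + (-3)·3^n; at n=20 this is -10460353088.

-10460353088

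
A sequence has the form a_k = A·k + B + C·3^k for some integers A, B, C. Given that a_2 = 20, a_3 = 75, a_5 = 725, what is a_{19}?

3486784411

Plug in k = 2, 3, 5: 2A + B + 9C = 20; 3A + B + 27C = 75; 5A + B + 243C = 725.
Subtracting the first from the second: A + 18C = 55.
Subtracting the second from the third: 2A + 216C = 650.
Solving: C = 3, A = 1, then B = -9.
Hence a_{19} = 1·19 + (-9) + 3·1162261467 = 3486784411.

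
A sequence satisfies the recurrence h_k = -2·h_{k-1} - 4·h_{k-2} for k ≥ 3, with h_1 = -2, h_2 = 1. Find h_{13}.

-8192

h_3 = 6;  h_4 = -16;  h_5 = 8;  …;  h_{10} = -1024;  h_{11} = 512;  h_{12} = 3072;  h_{13} = -8192.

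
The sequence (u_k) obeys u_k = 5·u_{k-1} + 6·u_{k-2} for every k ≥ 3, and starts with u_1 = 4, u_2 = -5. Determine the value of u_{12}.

Compute successive terms:
u_3 = -1  u_4 = -35  u_5 = -181  u_6 = -1115  u_7 = -6661  u_8 = -39995  u_9 = -239941  u_{10} = -1439675  u_{11} = -8638021  u_{12} = -51828155.
(Characteristic roots are 6 and -1.)

-51828155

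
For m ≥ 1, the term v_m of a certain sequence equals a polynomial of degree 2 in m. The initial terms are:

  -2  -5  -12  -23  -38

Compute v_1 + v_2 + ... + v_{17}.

1st diffs: -3, -7, -11, -15.
2nd diffs: -4, -4, -4 (constant).
So v_m = -2m^2 + 3m - 3.
Continuing: …, -57, -80, -107, -138, …, v_{17} = -530.
Summing m = 1..17 (17 terms) gives -3162.

-3162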